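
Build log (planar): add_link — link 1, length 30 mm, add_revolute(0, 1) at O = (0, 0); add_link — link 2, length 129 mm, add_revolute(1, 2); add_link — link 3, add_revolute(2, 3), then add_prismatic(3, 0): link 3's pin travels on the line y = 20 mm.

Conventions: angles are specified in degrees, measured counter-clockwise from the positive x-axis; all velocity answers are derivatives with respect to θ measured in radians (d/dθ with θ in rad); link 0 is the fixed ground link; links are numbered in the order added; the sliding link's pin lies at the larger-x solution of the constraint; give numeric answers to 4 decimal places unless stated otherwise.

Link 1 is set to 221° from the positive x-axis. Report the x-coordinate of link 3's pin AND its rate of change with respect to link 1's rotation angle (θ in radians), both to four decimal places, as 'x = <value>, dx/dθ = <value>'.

geometry: r = 30 mm, L = 129 mm, e = 20 mm
crank pin P = (r cos θ, r sin θ) = (-22.641287, -19.681771)
h = r sin θ − e = -19.681771 − 20 = -39.681771
x = r cos θ + √(L² − h²) = -22.641287 + 122.745090 = 100.103802
dx/dθ = −r sin θ − h·r cos θ/√(L² − h²) (θ in radians; h = -39.681771) = 12.362159

x = 100.1038, dx/dθ = 12.3622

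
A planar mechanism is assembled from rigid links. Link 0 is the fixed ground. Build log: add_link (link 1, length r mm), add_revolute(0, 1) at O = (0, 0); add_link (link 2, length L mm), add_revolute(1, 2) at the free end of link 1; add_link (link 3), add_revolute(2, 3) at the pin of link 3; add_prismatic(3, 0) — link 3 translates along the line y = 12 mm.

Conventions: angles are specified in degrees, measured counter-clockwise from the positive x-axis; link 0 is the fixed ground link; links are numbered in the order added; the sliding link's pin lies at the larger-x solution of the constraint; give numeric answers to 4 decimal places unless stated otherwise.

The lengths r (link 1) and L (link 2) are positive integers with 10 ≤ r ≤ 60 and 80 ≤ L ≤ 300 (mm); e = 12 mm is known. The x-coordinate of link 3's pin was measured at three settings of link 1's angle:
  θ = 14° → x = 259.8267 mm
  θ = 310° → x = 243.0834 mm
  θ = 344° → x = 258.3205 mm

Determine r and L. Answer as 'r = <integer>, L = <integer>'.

constraint per measurement: (x − r cos θ)² + (r sin θ − e)² = L²
subtracting the θ₁ and θ₂ equations cancels the r² and L² terms:
r = (x₁² − x₂²) / (2[(x₁cos θ₁ + e sin θ₁) − (x₂cos θ₂ + e sin θ₂)]) = 39.0001 → r = 39
L² = (x₁ − r cos θ₁)² + (r sin θ₁ − e)² = 49283.9937 → L = 222.0000 → L = 222
check at θ₃=344°: x = 258.3205 (printed 258.3205) ✓

r = 39, L = 222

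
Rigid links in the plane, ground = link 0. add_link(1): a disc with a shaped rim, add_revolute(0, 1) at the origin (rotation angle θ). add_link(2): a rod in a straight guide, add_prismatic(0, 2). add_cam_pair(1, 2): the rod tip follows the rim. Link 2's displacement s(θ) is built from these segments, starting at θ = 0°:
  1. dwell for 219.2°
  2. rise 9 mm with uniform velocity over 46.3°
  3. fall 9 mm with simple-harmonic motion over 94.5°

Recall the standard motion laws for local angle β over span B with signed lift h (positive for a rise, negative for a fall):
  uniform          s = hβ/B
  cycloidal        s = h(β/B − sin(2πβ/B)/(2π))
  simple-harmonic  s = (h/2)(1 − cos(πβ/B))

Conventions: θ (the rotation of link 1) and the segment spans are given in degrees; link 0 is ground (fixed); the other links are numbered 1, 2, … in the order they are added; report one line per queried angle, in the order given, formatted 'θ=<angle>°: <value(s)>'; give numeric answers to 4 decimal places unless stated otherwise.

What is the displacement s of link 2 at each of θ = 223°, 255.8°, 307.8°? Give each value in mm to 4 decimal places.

segment 1 (0° to 219.2°, dwell): s unchanged at 0.0000
θ = 223° falls in segment 2 (219.2° to 265.5°, uniform, h = 9): β = 223 − 219.2 = 3.8°, B = 46.3°; Δs = 9·3.8/46.3 = 0.7387; s = 0.0000 + 0.7387 = 0.7387
θ = 255.8° falls in segment 2 (219.2° to 265.5°, uniform, h = 9): β = 255.8 − 219.2 = 36.6°, B = 46.3°; Δs = 9·36.6/46.3 = 7.1145; s = 0.0000 + 7.1145 = 7.1145
segment 2 (219.2° to 265.5°, uniform, h = 9) is passed completely: s = 0.0000 + (9) = 9.0000
θ = 307.8° falls in segment 3 (265.5° to 360°, simple-harmonic, h = -9): β = 307.8 − 265.5 = 42.3°, B = 94.5°; Δs = -9/2·(1 − cos(π·0.4476)) = -3.7628; s = 9.0000 − 3.7628 = 5.2372

θ=223°: 0.7387
θ=255.8°: 7.1145
θ=307.8°: 5.2372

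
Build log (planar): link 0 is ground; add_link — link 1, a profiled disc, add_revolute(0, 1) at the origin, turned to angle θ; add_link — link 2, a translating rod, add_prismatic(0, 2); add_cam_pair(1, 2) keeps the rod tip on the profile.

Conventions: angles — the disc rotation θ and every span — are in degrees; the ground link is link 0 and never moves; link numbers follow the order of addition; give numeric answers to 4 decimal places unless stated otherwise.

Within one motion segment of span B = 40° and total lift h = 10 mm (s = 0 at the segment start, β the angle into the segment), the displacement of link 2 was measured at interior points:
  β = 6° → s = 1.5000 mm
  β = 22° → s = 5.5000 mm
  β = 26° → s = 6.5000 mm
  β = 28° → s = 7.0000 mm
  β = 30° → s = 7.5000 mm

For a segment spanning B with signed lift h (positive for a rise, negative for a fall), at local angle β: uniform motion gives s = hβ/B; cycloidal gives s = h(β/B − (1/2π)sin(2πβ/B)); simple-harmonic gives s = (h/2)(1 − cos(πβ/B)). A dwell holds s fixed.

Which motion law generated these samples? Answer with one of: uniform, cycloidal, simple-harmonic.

candidates at β/B = r: uniform s = h·r (linear in β); cycloidal s = h·(r − sin(2πr)/(2π)); simple-harmonic s = (h/2)(1 − cos(πr))
β=6°: printed 1.5000 | uniform 1.5000, cycloidal 0.2124, simple-harmonic 0.5450
β=22°: printed 5.5000 | uniform 5.5000, cycloidal 5.9918, simple-harmonic 5.7822
β=26°: printed 6.5000 | uniform 6.5000, cycloidal 7.7876, simple-harmonic 7.2700
β=28°: printed 7.0000 | uniform 7.0000, cycloidal 8.5137, simple-harmonic 7.9389
β=30°: printed 7.5000 | uniform 7.5000, cycloidal 9.0915, simple-harmonic 8.5355
only one law matches every sample → uniform

uniform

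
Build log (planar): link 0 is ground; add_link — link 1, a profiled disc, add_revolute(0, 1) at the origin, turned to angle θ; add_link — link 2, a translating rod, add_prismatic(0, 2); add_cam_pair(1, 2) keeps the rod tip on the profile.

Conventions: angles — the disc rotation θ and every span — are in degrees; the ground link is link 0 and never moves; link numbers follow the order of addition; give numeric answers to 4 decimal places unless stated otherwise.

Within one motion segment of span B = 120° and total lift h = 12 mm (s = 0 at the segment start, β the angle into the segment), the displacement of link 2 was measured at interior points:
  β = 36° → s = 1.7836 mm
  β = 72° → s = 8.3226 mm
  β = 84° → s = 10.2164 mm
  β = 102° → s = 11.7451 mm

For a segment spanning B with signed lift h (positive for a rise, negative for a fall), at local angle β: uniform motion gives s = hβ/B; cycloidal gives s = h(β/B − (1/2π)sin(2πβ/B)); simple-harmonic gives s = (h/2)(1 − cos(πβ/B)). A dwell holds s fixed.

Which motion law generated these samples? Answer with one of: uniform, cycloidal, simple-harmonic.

candidates at β/B = r: uniform s = h·r (linear in β); cycloidal s = h·(r − sin(2πr)/(2π)); simple-harmonic s = (h/2)(1 − cos(πr))
β=36°: printed 1.7836 | uniform 3.6000, cycloidal 1.7836, simple-harmonic 2.4733
β=72°: printed 8.3226 | uniform 7.2000, cycloidal 8.3226, simple-harmonic 7.8541
β=84°: printed 10.2164 | uniform 8.4000, cycloidal 10.2164, simple-harmonic 9.5267
β=102°: printed 11.7451 | uniform 10.2000, cycloidal 11.7451, simple-harmonic 11.3460
only one law matches every sample → cycloidal

cycloidal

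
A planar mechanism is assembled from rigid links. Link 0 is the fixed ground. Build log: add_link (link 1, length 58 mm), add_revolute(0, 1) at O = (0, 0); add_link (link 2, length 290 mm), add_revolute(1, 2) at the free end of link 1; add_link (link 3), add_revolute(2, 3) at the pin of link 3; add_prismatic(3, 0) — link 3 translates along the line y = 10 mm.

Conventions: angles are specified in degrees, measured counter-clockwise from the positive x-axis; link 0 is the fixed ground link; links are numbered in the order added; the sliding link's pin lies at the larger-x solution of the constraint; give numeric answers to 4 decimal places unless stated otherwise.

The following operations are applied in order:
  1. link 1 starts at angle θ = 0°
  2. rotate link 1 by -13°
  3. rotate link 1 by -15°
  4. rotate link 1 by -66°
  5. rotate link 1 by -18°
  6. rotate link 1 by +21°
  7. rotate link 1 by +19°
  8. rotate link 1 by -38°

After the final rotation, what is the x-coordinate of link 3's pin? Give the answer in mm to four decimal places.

geometry: r = 58 mm, L = 290 mm, e = 10 mm; θ starts at 0°
rotate link 1 by -13°: θ ← 0° -13° = -13°
rotate link 1 by -15°: θ ← -13° -15° = -28°
rotate link 1 by -66°: θ ← -28° -66° = -94°
rotate link 1 by -18°: θ ← -94° -18° = -112°
rotate link 1 by +21°: θ ← -112° +21° = -91°
rotate link 1 by +19°: θ ← -91° +19° = -72°
rotate link 1 by -38°: θ ← -72° -38° = -110°
crank pin P = (r cos θ, r sin θ) = (-19.837168, -54.502172)
h = r sin θ − e = -54.502172 − 10 = -64.502172
x = r cos θ + √(L² − h²) = -19.837168 + 282.735689 = 262.898521

262.8985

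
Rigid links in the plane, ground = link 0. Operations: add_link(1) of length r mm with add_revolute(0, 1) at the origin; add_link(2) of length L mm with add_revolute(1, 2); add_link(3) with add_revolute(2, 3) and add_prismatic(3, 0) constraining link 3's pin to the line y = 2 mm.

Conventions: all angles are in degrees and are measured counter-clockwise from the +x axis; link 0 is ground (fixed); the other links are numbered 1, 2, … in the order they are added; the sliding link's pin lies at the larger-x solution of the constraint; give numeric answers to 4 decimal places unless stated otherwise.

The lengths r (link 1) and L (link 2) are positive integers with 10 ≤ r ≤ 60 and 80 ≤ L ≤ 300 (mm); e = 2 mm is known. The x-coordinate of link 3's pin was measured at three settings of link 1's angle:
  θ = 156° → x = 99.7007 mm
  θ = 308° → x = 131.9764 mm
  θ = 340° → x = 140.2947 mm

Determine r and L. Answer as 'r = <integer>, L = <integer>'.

constraint per measurement: (x − r cos θ)² + (r sin θ − e)² = L²
subtracting the θ₁ and θ₂ equations cancels the r² and L² terms:
r = (x₁² − x₂²) / (2[(x₁cos θ₁ + e sin θ₁) − (x₂cos θ₂ + e sin θ₂)]) = 22.0000 → r = 22
L² = (x₁ − r cos θ₁)² + (r sin θ₁ − e)² = 14400.0061 → L = 120.0000 → L = 120
check at θ₃=340°: x = 140.2947 (printed 140.2947) ✓

r = 22, L = 120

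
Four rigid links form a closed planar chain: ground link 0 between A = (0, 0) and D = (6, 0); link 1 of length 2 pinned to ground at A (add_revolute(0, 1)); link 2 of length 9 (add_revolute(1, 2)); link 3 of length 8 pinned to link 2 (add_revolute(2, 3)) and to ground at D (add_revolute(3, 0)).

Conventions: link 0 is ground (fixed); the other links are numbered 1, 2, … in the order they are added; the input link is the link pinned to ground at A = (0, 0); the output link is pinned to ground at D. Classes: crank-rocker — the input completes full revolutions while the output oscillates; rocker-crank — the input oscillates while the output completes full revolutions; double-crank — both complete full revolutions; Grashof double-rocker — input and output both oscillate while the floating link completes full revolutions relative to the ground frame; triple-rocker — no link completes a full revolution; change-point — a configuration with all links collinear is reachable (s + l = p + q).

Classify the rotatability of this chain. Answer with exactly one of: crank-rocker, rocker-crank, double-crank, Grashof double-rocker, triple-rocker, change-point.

lengths: ground=6, input=2, coupler=9, output=8
sorted: s=2 (shortest), l=9 (longest), p+q=14
s + l = 11 vs p + q = 14
s + l < p + q (Grashof) with shortest = input link → crank-rocker

crank-rocker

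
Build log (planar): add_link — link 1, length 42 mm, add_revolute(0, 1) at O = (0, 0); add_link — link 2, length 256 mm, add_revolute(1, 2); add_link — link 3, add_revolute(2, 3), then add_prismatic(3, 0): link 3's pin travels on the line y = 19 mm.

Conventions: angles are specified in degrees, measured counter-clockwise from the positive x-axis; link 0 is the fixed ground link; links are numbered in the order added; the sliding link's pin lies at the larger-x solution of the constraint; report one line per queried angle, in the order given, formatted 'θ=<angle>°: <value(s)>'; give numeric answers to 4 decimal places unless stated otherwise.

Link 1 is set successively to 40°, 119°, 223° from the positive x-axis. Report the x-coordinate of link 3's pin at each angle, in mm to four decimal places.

geometry: r = 42 mm, L = 256 mm, e = 19 mm
θ=40°: crank pin P = (r cos θ, r sin θ) = (32.173867, 26.997080)
θ=40°: h = r sin θ − e = 26.997080 − 19 = 7.997080
θ=40°: x = r cos θ + √(L² − h²) = 32.173867 + 255.875061 = 288.048927
θ=119°: crank pin P = (r cos θ, r sin θ) = (-20.362004, 36.734028)
θ=119°: h = r sin θ − e = 36.734028 − 19 = 17.734028
θ=119°: x = r cos θ + √(L² − h²) = -20.362004 + 255.385012 = 235.023008
θ=223°: crank pin P = (r cos θ, r sin θ) = (-30.716855, -28.643931)
θ=223°: h = r sin θ − e = -28.643931 − 19 = -47.643931
θ=223°: x = r cos θ + √(L² − h²) = -30.716855 + 251.527445 = 220.810590

θ=40°: 288.0489
θ=119°: 235.0230
θ=223°: 220.8106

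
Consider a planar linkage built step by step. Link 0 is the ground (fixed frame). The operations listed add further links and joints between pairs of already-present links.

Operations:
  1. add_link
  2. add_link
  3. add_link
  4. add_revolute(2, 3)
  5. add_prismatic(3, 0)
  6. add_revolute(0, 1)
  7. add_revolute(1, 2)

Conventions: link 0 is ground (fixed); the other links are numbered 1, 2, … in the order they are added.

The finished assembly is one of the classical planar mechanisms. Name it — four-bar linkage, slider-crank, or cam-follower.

links: 4 (incl. ground); joints: 3 revolute, 1 prismatic, 0 higher (cam) pair, forming one closed loop
4 links, 3 revolutes + 1 prismatic in one loop → slider-crank

slider-crank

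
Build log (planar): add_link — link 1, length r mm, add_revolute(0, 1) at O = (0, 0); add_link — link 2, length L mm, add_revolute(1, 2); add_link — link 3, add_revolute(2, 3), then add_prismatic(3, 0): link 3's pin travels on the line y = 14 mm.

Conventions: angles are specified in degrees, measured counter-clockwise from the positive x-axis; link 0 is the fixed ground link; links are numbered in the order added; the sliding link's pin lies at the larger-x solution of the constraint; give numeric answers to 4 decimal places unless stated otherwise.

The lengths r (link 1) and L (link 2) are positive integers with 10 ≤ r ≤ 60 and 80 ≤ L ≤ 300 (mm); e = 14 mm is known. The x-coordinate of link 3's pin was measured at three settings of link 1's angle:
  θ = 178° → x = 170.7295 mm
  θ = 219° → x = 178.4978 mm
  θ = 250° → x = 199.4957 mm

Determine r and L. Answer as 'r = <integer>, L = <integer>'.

constraint per measurement: (x − r cos θ)² + (r sin θ − e)² = L²
subtracting the θ₁ and θ₂ equations cancels the r² and L² terms:
r = (x₁² − x₂²) / (2[(x₁cos θ₁ + e sin θ₁) − (x₂cos θ₂ + e sin θ₂)]) = 59.9999 → r = 60
L² = (x₁ − r cos θ₁)² + (r sin θ₁ − e)² = 53360.9906 → L = 231.0000 → L = 231
check at θ₃=250°: x = 199.4957 (printed 199.4957) ✓

r = 60, L = 231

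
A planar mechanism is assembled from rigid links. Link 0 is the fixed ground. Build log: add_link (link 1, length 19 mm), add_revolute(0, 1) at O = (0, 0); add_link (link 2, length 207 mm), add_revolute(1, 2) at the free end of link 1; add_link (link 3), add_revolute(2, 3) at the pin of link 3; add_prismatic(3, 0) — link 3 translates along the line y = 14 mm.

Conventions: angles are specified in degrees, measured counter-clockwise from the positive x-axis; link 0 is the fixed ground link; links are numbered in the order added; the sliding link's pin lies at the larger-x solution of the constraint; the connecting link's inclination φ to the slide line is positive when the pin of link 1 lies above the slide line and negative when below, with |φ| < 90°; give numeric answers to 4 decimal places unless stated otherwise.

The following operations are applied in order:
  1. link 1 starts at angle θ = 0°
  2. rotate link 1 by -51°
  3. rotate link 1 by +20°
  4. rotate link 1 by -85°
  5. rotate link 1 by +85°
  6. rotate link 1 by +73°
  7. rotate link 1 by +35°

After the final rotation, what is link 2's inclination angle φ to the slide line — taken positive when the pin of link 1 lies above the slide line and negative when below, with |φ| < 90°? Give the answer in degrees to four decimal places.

geometry: r = 19 mm, L = 207 mm, e = 14 mm; θ starts at 0°
rotate link 1 by -51°: θ ← 0° -51° = -51°
rotate link 1 by +20°: θ ← -51° +20° = -31°
rotate link 1 by -85°: θ ← -31° -85° = -116°
rotate link 1 by +85°: θ ← -116° +85° = -31°
rotate link 1 by +73°: θ ← -31° +73° = 42°
rotate link 1 by +35°: θ ← 42° +35° = 77°
h = r sin θ − e = 18.513031 − 14 = 4.513031
sin φ = h / L = 4.513031 / 207 = 0.02180208
φ = arcsin(0.02180208) = 1.249266°

1.2493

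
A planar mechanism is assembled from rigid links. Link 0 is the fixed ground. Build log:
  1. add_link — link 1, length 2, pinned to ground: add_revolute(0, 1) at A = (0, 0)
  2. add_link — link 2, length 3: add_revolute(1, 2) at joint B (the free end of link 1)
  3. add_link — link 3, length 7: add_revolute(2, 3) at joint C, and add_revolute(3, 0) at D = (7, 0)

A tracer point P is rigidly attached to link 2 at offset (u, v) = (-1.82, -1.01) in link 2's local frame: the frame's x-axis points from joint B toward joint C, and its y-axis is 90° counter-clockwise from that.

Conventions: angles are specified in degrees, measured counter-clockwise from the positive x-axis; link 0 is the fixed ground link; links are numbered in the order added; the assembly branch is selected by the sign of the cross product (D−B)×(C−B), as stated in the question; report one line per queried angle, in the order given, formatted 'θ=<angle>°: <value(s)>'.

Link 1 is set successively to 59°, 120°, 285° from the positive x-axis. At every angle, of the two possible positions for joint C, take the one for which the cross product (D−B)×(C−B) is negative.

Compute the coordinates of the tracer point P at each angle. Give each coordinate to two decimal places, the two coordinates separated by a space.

A=(0,0), D=(7.00,0)
θ=59°: B = A + 2.00·(cos59°, sin59°) = (1.0301, 1.7143)
θ=59°: |BD| = 6.2112
θ=59°: circle(B,3.00) ∩ circle(D,7.00): a=-0.1144, h=2.9978
θ=59°:   candidates: C₊=(1.7475,4.6273) cross=18.620; C₋=(0.0927,-1.1355) cross=-18.620
θ=59°:   branch - wants cross < 0 → take C=(0.0927,-1.1355) (cross=-18.620)
θ=59°: ex = (C−B)/|BC| = (-0.3125,-0.9499); ey = (0.9499,-0.3125)
θ=59°: P = B + -1.82·ex + -1.01·ey = (0.6393,3.7588)
θ=120°: B = A + 2.00·(cos120°, sin120°) = (-1.0000, 1.7321)
θ=120°: |BD| = 8.1854
θ=120°: circle(B,3.00) ∩ circle(D,7.00): a=1.6493, h=2.5060
θ=120°:   candidates: C₊=(1.1422,3.8323) cross=20.512; C₋=(0.0817,-1.0662) cross=-20.512
θ=120°:   branch - wants cross < 0 → take C=(0.0817,-1.0662) (cross=-20.512)
θ=120°: ex = (C−B)/|BC| = (0.3606,-0.9327); ey = (0.9327,0.3606)
θ=120°: P = B + -1.82·ex + -1.01·ey = (-2.5983,3.0655)
θ=285°: B = A + 2.00·(cos285°, sin285°) = (0.5176, -1.9319)
θ=285°: |BD| = 6.7641
θ=285°: circle(B,3.00) ∩ circle(D,7.00): a=0.4253, h=2.9697
θ=285°:   candidates: C₊=(0.0770,1.0356) cross=20.087; C₋=(1.7733,-4.6564) cross=-20.087
θ=285°:   branch - wants cross < 0 → take C=(1.7733,-4.6564) (cross=-20.087)
θ=285°: ex = (C−B)/|BC| = (0.4186,-0.9082); ey = (0.9082,0.4186)
θ=285°: P = B + -1.82·ex + -1.01·ey = (-1.1614,-0.7017)

θ=59°: 0.64 3.76
θ=120°: -2.60 3.07
θ=285°: -1.16 -0.70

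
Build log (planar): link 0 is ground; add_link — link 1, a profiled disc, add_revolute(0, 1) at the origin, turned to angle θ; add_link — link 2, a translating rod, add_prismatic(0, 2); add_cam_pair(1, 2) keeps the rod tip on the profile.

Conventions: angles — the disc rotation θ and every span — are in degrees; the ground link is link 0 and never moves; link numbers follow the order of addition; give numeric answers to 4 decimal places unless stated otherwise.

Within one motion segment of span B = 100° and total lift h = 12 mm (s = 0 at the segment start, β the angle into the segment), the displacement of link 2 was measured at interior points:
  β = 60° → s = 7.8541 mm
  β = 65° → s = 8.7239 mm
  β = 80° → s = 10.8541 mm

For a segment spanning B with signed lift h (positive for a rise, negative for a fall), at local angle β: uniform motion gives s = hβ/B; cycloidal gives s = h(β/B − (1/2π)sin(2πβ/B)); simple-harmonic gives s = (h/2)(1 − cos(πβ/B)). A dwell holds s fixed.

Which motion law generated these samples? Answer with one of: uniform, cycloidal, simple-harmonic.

candidates at β/B = r: uniform s = h·r (linear in β); cycloidal s = h·(r − sin(2πr)/(2π)); simple-harmonic s = (h/2)(1 − cos(πr))
β=60°: printed 7.8541 | uniform 7.2000, cycloidal 8.3226, simple-harmonic 7.8541
β=65°: printed 8.7239 | uniform 7.8000, cycloidal 9.3451, simple-harmonic 8.7239
β=80°: printed 10.8541 | uniform 9.6000, cycloidal 11.4164, simple-harmonic 10.8541
only one law matches every sample → simple-harmonic

simple-harmonic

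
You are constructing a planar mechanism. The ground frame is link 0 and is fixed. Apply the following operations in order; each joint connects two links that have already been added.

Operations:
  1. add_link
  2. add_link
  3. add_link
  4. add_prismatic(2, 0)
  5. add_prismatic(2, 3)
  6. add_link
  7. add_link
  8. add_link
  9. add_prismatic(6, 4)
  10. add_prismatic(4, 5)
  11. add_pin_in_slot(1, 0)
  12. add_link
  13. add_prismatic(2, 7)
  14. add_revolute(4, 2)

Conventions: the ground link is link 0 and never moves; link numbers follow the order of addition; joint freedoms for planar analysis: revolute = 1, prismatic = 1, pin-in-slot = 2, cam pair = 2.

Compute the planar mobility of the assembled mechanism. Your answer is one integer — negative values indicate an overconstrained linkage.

(L,J1,J2)=(1,0,0); link0 fixed
link1: (2,0,0)
link2: (3,0,0)
link3: (4,0,0)
P 2-0 [J1]: (4,1,0)
P 2-3 [J1]: (4,2,0)
link4: (5,2,0)
link5: (6,2,0)
link6: (7,2,0)
P 6-4 [J1]: (7,3,0)
P 4-5 [J1]: (7,4,0)
PS 1-0 [J2]: (7,4,1)
link7: (8,4,1)
P 2-7 [J1]: (8,5,1)
R 4-2 [J1]: (8,6,1)
Grübler: 3·7 − 2·6 − 1 = 8

M = 8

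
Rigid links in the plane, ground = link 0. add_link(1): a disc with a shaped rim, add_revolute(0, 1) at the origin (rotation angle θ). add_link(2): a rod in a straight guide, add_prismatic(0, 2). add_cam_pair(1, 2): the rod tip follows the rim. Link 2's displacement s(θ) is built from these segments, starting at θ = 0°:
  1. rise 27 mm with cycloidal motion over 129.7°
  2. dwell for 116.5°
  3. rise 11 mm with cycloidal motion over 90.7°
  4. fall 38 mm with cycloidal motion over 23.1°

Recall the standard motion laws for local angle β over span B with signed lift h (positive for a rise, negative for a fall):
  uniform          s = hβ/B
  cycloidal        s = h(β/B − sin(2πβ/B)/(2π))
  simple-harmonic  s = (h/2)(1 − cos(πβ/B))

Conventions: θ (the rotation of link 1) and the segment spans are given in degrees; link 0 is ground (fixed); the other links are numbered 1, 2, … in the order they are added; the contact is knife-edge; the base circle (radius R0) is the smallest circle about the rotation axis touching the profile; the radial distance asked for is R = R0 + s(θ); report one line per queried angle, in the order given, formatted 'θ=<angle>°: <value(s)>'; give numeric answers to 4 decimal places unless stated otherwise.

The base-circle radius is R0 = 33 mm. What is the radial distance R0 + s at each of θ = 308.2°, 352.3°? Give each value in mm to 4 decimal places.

segment 1 (0° to 129.7°, cycloidal, h = 27) is passed completely: s = 0.0000 + (27) = 27.0000
segment 2 (129.7° to 246.2°, dwell): s unchanged at 27.0000
θ = 308.2° falls in segment 3 (246.2° to 336.9°, cycloidal, h = 11): β = 308.2 − 246.2 = 62°, B = 90.7°; Δs = 11·(0.6836 − sin(2π·0.6836)/(2π)) = 9.1197; s = 27.0000 + 9.1197 = 36.1197
segment 3 (246.2° to 336.9°, cycloidal, h = 11) is passed completely: s = 27.0000 + (11) = 38.0000
θ = 352.3° falls in segment 4 (336.9° to 360°, cycloidal, h = -38): β = 352.3 − 336.9 = 15.4°, B = 23.1°; Δs = -38·(0.6667 − sin(2π·0.6667)/(2π)) = -30.5710; s = 38.0000 − 30.5710 = 7.4290
θ=308.2°: R = R0 + s = 33 + 36.1197 = 69.1197
θ=352.3°: R = R0 + s = 33 + 7.4290 = 40.4290

θ=308.2°: 69.1197
θ=352.3°: 40.4290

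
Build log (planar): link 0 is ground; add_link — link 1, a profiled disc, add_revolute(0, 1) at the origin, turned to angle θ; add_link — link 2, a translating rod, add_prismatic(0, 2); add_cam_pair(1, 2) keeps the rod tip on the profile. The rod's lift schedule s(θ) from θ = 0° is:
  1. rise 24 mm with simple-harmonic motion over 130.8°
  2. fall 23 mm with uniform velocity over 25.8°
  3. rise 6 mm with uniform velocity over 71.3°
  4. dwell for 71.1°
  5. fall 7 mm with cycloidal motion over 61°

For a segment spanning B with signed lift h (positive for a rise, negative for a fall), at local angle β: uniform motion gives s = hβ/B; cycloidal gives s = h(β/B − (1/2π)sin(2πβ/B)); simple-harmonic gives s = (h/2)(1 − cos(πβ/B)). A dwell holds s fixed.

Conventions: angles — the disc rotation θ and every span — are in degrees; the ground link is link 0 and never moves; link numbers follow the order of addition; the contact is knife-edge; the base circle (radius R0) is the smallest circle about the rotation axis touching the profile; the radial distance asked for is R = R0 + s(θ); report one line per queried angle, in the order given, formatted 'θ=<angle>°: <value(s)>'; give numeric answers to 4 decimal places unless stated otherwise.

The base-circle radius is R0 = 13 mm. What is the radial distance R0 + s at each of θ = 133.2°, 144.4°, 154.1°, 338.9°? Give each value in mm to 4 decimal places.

seg 1 [0°–130.8°] simple-harmonic, h=24: full span → s += 24 → s = 24.0000
seg 2 [130.8°–156.6°] uniform, h=-23: θ=133.2° here. β=2.4, B=25.8. -23·2.4/25.8 = -2.1395 → s = 21.8605
seg 2 [130.8°–156.6°] uniform, h=-23: θ=144.4° here. β=13.6, B=25.8. -23·13.6/25.8 = -12.1240 → s = 11.8760
seg 2 [130.8°–156.6°] uniform, h=-23: θ=154.1° here. β=23.3, B=25.8. -23·23.3/25.8 = -20.7713 → s = 3.2287
seg 2 [130.8°–156.6°] uniform, h=-23: full span → s += -23 → s = 1.0000
seg 3 [156.6°–227.9°] uniform, h=6: full span → s += 6 → s = 7.0000
seg 4 [227.9°–299°] dwell: s stays 7.0000
seg 5 [299°–360°] cycloidal, h=-7: θ=338.9° here. β=39.9, B=61. -7·(0.6541 − sin(2π·0.6541)/(2π)) = -5.4966 → s = 1.5034
θ=133.2°: R = R0 + s = 13 + 21.8605 = 34.8605
θ=144.4°: R = R0 + s = 13 + 11.8760 = 24.8760
θ=154.1°: R = R0 + s = 13 + 3.2287 = 16.2287
θ=338.9°: R = R0 + s = 13 + 1.5034 = 14.5034

θ=133.2°: 34.8605
θ=144.4°: 24.8760
θ=154.1°: 16.2287
θ=338.9°: 14.5034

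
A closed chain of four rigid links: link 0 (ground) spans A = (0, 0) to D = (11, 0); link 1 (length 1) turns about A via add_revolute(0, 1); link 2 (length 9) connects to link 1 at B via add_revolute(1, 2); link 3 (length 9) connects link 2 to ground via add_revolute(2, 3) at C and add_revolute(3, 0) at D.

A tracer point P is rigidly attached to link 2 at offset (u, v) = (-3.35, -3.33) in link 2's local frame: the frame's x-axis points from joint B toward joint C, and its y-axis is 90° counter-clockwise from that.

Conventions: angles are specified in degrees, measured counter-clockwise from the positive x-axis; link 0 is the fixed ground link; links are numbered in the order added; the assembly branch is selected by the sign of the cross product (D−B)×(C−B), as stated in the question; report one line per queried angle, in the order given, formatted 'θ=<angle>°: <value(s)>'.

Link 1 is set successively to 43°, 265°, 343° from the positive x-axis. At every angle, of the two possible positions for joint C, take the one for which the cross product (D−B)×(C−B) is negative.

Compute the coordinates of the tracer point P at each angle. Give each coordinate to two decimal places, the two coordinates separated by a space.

A=(0,0), D=(11.00,0)
θ=43°: B = A + 1.00·(cos43°, sin43°) = (0.7314, 0.6820)
θ=43°: |BD| = 10.2913
θ=43°: circle(B,9.00) ∩ circle(D,9.00): a=5.1456, h=7.3839
θ=43°:   candidates: C₊=(6.3550,7.7087) cross=75.990; C₋=(5.3763,-7.0267) cross=-75.990
θ=43°:   branch - wants cross < 0 → take C=(5.3763,-7.0267) (cross=-75.990)
θ=43°: ex = (C−B)/|BC| = (0.5161,-0.8565); ey = (0.8565,0.5161)
θ=43°: P = B + -3.35·ex + -3.33·ey = (-3.8498,1.8327)
θ=265°: B = A + 1.00·(cos265°, sin265°) = (-0.0872, -0.9962)
θ=265°: |BD| = 11.1318
θ=265°: circle(B,9.00) ∩ circle(D,9.00): a=5.5659, h=7.0725
θ=265°:   candidates: C₊=(4.8235,6.5461) cross=78.730; C₋=(6.0893,-7.5422) cross=-78.730
θ=265°:   branch - wants cross < 0 → take C=(6.0893,-7.5422) (cross=-78.730)
θ=265°: ex = (C−B)/|BC| = (0.6863,-0.7273); ey = (0.7273,0.6863)
θ=265°: P = B + -3.35·ex + -3.33·ey = (-4.8082,-0.8449)
θ=343°: B = A + 1.00·(cos343°, sin343°) = (0.9563, -0.2924)
θ=343°: |BD| = 10.0479
θ=343°: circle(B,9.00) ∩ circle(D,9.00): a=5.0240, h=7.4672
θ=343°:   candidates: C₊=(5.7609,7.3179) cross=75.030; C₋=(6.1954,-7.6103) cross=-75.030
θ=343°:   branch - wants cross < 0 → take C=(6.1954,-7.6103) (cross=-75.030)
θ=343°: ex = (C−B)/|BC| = (0.5821,-0.8131); ey = (0.8131,0.5821)
θ=343°: P = B + -3.35·ex + -3.33·ey = (-3.7014,0.4930)

θ=43°: -3.85 1.83
θ=265°: -4.81 -0.84
θ=343°: -3.70 0.49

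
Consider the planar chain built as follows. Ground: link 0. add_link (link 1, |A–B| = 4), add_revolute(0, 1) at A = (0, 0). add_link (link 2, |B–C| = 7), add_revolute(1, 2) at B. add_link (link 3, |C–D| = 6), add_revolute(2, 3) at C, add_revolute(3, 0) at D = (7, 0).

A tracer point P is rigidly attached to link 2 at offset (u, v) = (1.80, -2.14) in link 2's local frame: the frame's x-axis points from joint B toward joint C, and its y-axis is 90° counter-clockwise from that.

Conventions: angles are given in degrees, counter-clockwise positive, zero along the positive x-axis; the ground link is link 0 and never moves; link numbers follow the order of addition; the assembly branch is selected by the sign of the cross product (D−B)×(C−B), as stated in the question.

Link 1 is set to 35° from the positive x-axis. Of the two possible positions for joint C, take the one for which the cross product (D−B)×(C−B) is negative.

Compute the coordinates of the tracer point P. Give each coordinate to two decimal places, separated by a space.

A=(0,0), D=(7.00,0)
B = A + 4.00·(cos35°, sin35°) = (3.2766, 2.2943)
|BD| = 4.3735
circle(B,7.00) ∩ circle(D,6.00): a=3.6730, h=5.9590
  candidates: C₊=(9.5296,5.4407) cross=26.062; C₋=(3.2776,-4.7057) cross=-26.062
  branch - wants cross < 0 → take C=(3.2776,-4.7057) (cross=-26.062)
ex = (C−B)/|BC| = (0.0001,-1.0000); ey = (1.0000,0.0001)
P = B + 1.80·ex + -2.14·ey = (1.1369,0.4940)

1.14 0.49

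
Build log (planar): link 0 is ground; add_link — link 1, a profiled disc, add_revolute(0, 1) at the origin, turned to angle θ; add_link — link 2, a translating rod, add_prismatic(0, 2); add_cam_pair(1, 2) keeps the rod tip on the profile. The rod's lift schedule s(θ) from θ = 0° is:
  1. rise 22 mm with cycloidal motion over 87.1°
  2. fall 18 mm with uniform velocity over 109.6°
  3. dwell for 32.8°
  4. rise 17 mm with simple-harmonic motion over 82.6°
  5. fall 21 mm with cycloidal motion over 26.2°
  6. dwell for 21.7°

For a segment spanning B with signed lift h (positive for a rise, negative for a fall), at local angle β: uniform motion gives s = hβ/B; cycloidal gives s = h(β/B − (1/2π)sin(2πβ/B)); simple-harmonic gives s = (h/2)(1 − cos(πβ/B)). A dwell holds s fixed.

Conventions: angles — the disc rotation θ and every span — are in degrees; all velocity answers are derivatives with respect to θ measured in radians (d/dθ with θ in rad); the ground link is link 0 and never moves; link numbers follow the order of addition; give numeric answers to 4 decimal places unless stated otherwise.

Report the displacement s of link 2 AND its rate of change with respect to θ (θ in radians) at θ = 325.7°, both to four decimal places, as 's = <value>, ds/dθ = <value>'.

seg 1 [0°–87.1°] cycloidal, h=22: full span → s += 22 → s = 22.0000
seg 2 [87.1°–196.7°] uniform, h=-18: full span → s += -18 → s = 4.0000
seg 3 [196.7°–229.5°] dwell: s stays 4.0000
seg 4 [229.5°–312.1°] simple-harmonic, h=17: full span → s += 17 → s = 21.0000
seg 5 [312.1°–338.3°] cycloidal, h=-21: θ=325.7° here. β=13.6, B=26.2. -21·(0.5191 − sin(2π·0.5191)/(2π)) = -11.3006 → s = 9.6994
velocity in seg [312.1°–338.3°] (cycloidal), θ in radians: β = 13.6° = 0.2374 rad, B = 26.2° = 0.4573 rad; ds/dθ = (h/B)(1 − cos(2πβ/B)) = ((-21)/0.4573)(1 − cos(2π·0.5191)) = -91.518444 mm/rad

s = 9.6994, ds/dθ = -91.5184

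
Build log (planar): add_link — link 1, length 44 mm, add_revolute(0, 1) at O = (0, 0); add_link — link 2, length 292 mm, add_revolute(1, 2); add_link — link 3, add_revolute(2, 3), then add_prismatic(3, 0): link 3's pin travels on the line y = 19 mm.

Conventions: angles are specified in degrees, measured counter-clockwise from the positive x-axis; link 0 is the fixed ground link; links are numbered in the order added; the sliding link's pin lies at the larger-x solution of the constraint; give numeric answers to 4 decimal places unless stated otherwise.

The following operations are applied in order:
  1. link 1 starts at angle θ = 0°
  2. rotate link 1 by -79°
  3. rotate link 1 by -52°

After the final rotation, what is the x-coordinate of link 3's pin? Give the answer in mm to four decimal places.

geometry: r = 44 mm, L = 292 mm, e = 19 mm; θ starts at 0°
rotate link 1 by -79°: θ ← 0° -79° = -79°
rotate link 1 by -52°: θ ← -79° -52° = -131°
crank pin P = (r cos θ, r sin θ) = (-28.866597, -33.207222)
h = r sin θ − e = -33.207222 − 19 = -52.207222
x = r cos θ + √(L² − h²) = -28.866597 + 287.294981 = 258.428384

258.4284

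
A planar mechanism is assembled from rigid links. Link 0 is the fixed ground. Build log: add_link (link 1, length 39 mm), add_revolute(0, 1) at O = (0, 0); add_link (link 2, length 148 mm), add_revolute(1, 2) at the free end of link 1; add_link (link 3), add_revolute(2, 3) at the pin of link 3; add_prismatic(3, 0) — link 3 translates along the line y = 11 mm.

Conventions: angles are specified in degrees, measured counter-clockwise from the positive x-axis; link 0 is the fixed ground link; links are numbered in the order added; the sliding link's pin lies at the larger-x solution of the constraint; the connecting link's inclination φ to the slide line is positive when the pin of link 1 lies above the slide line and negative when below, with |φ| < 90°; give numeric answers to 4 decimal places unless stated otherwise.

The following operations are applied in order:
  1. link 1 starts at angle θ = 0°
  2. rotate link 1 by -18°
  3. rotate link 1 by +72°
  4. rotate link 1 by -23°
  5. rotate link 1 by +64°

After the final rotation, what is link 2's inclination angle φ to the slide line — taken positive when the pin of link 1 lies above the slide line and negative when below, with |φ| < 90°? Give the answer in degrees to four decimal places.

geometry: r = 39 mm, L = 148 mm, e = 11 mm; θ starts at 0°
rotate link 1 by -18°: θ ← 0° -18° = -18°
rotate link 1 by +72°: θ ← -18° +72° = 54°
rotate link 1 by -23°: θ ← 54° -23° = 31°
rotate link 1 by +64°: θ ← 31° +64° = 95°
h = r sin θ − e = 38.851593 − 11 = 27.851593
sin φ = h / L = 27.851593 / 148 = 0.18818644
φ = arcsin(0.18818644) = 10.846966°

10.8470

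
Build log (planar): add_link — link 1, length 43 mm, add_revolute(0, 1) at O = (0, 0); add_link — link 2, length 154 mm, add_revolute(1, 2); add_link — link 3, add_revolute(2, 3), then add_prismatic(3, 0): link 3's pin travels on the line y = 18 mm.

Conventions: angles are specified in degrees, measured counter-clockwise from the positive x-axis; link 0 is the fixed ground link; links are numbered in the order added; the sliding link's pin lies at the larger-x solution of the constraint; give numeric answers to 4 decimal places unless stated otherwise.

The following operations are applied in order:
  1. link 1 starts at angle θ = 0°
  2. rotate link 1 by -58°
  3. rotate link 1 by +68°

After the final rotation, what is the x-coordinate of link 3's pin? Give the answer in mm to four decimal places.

geometry: r = 43 mm, L = 154 mm, e = 18 mm; θ starts at 0°
rotate link 1 by -58°: θ ← 0° -58° = -58°
rotate link 1 by +68°: θ ← -58° +68° = 10°
crank pin P = (r cos θ, r sin θ) = (42.346733, 7.466872)
h = r sin θ − e = 7.466872 − 18 = -10.533128
x = r cos θ + √(L² − h²) = 42.346733 + 153.639361 = 195.986094

195.9861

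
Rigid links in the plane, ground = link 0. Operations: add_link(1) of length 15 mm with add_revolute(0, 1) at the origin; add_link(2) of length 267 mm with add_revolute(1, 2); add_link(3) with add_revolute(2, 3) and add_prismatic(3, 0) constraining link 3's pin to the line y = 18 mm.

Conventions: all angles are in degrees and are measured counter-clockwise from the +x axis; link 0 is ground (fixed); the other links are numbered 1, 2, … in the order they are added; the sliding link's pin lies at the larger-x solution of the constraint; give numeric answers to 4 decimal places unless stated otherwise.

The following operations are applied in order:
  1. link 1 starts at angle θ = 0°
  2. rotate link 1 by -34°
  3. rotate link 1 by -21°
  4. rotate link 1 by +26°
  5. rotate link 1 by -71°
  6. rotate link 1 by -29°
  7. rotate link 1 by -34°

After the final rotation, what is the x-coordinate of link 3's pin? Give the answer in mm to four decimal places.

geometry: r = 15 mm, L = 267 mm, e = 18 mm; θ starts at 0°
rotate link 1 by -34°: θ ← 0° -34° = -34°
rotate link 1 by -21°: θ ← -34° -21° = -55°
rotate link 1 by +26°: θ ← -55° +26° = -29°
rotate link 1 by -71°: θ ← -29° -71° = -100°
rotate link 1 by -29°: θ ← -100° -29° = -129°
rotate link 1 by -34°: θ ← -129° -34° = -163°
crank pin P = (r cos θ, r sin θ) = (-14.344571, -4.385576)
h = r sin θ − e = -4.385576 − 18 = -22.385576
x = r cos θ + √(L² − h²) = -14.344571 + 266.059929 = 251.715358

251.7154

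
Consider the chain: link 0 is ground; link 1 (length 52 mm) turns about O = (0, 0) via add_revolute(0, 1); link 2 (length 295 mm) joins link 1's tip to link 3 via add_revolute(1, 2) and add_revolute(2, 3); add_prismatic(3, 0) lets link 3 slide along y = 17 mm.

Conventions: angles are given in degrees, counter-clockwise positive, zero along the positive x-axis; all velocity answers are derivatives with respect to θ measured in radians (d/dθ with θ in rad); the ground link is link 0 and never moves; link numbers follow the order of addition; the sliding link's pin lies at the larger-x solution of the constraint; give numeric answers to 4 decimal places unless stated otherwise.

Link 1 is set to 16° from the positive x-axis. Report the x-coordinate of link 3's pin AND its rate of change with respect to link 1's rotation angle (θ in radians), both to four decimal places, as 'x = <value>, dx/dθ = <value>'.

geometry: r = 52 mm, L = 295 mm, e = 17 mm
crank pin P = (r cos θ, r sin θ) = (49.985608, 14.333143)
h = r sin θ − e = 14.333143 − 17 = -2.666857
x = r cos θ + √(L² − h²) = 49.985608 + 294.987945 = 344.973553
dx/dθ = −r sin θ − h·r cos θ/√(L² − h²) (θ in radians; h = -2.666857) = -13.881244

x = 344.9736, dx/dθ = -13.8812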